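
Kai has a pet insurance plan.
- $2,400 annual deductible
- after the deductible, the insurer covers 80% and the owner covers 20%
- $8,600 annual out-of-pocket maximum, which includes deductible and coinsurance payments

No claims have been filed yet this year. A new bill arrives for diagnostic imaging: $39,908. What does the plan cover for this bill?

The full $2,400 deductible is still open; $2,400 of this bill applies to it.
After the $2,400 deductible portion, $39,908 − $2,400 = $37,508 is subject to coinsurance.
Owner's 20% share of $37,508 is $7,501.60.
Owner responsibility before any cap: $2,400 + $7,501.60 = $9,901.60.
Year-to-date out-of-pocket would reach $0 + $9,901.60 = $9,901.60, above the $8,600 maximum, so the owner pays only $8,600 − $0 = $8,600.
Insurer pays the balance: $39,908 − $8,600 = $31,308.

$31,308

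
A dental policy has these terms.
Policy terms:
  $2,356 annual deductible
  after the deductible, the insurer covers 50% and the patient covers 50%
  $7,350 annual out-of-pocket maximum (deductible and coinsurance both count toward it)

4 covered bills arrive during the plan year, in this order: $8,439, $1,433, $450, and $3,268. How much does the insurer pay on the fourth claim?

$2,257

Claim 1 — $8,439: $2,356 finishes the deductible; $6,083 goes to coinsurance; patient's 50% is $3,041.50. Cost to patient: $5,397.50. OOP to date $5,397.50. Plan pays $8,439 − $5,397.50 = $3,041.50.
Claim 2 — $1,433: deductible already satisfied, so patient's share is 50% × $1,433 = $716.50. Patient pays $716.50; OOP now $6,114. Plan pays $1,433 − $716.50 = $716.50.
Claim 3 — $450: deductible already satisfied, so patient's share is 50% × $450 = $225. Cost to patient: $225. OOP to date $6,339. Plan pays $450 − $225 = $225.
Claim 4 — $3,268: deductible met; 50% of $3,268 = $1,634. That would push OOP to $7,973, over the $7,350 cap, so patient pays $7,350 − $6,339 = $1,011. Plan pays $3,268 − $1,011 = $2,257.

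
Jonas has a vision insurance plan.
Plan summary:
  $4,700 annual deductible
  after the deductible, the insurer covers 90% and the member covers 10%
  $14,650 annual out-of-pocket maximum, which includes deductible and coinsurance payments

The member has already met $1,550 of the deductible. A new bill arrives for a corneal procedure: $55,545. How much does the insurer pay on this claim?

Deductible still to meet: $4,700 − $1,550 = $3,150.
After the $3,150 deductible portion, $55,545 − $3,150 = $52,395 is subject to coinsurance.
Member's 10% share of $52,395 is $5,239.50.
That puts the member's cost at $3,150 + $5,239.50 = $8,389.50 before any cap.
Total out-of-pocket so far would be $1,550 + $8,389.50 = $9,939.50, below the $14,650 cap — no reduction.
The plan picks up $55,545 − $8,389.50 = $47,155.50.

$47,155.50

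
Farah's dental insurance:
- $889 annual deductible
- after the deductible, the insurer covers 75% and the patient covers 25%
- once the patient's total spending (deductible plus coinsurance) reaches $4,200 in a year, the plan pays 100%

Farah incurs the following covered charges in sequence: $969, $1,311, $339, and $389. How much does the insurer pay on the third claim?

Claim 1 ($969): $889 finishes the deductible; $80 goes to coinsurance; 25% of $80 = $20. Patient owes $909 (running OOP $909). Plan pays $969 − $909 = $60.
Claim 2 ($1,311): deductible met; 25% of $1,311 = $327.75. Patient owes $327.75 (running OOP $1,236.75). Plan pays $1,311 − $327.75 = $983.25.
Claim 3 ($339): deductible already satisfied, so patient's share is 25% × $339 = $84.75. Cost to patient: $84.75. OOP to date $1,321.50. Insurer: $339 − $84.75 = $254.25.

$254.25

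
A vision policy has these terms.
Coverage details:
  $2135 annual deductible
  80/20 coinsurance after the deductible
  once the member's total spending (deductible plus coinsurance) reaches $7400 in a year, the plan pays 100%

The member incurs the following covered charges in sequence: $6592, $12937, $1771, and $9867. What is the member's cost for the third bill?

Claim 1 ($6592): deductible takes $2135, $4457 remains; coinsurance $4457 × 20% = $891.40. Cost to member: $3026.40. OOP to date $3026.40.
Claim 2 ($12937): deductible met; 20% of $12937 = $2587.40. Member owes $2587.40 (running OOP $5613.80).
Claim 3 ($1771): 20% coinsurance on $1771 = $354.20. Member pays $354.20; OOP now $5968.

$354.20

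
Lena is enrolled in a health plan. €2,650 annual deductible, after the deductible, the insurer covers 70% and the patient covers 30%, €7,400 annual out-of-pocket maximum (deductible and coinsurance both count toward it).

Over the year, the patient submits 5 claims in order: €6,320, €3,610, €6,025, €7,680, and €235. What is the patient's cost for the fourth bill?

#1 (€6,320): €2,650 to deductible, leaving €3,670; patient's 30% is €1,101. Cost to patient: €3,751. OOP to date €3,751.
#2 (€3,610): 30% coinsurance on €3,610 = €1,083. Cost to patient: €1,083. OOP to date €4,834.
#3 (€6,025): deductible met; 30% of €6,025 = €1,807.50. Patient pays €1,807.50; OOP now €6,641.50.
#4 (€7,680): 30% coinsurance on €7,680 = €2,304. That would push OOP to €8,945.50, over the €7,400 cap, so patient pays €7,400 − €6,641.50 = €758.50.

€758.50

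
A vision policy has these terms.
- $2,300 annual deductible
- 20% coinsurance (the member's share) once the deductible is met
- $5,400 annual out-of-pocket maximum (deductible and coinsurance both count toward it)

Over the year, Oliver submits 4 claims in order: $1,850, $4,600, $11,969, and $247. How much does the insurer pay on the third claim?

$9,699

Claim 1 ($1,850): all of it applies to the deductible. Member pays $1,850; OOP now $1,850. Insurer: $1,850 − $1,850 = $0.
Claim 2 ($4,600): $450 finishes the deductible; $4,150 goes to coinsurance; member's 20% is $830. Cost to member: $1,280. OOP to date $3,130. Plan pays $4,600 − $1,280 = $3,320.
Claim 3 ($11,969): 20% coinsurance on $11,969 = $2,393.80. OOP would hit $5,523.80 > $5,400, so the cap limits the member to $5,400 − $3,130 = $2,270. Insurer: $11,969 − $2,270 = $9,699.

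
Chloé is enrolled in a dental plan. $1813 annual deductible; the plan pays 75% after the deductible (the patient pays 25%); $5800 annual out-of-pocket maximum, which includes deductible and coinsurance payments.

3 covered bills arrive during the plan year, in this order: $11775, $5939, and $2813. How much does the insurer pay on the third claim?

$2801.25

#1 ($11775): deductible takes $1813, $9962 remains; 25% of $9962 = $2490.50. Patient pays $4303.50; OOP now $4303.50. Plan pays $11775 − $4303.50 = $7471.50.
#2 ($5939): 25% coinsurance on $5939 = $1484.75. Cost to patient: $1484.75. OOP to date $5788.25. Insurer: $5939 − $1484.75 = $4454.25.
#3 ($2813): 25% coinsurance on $2813 = $703.25. OOP would hit $6491.50 > $5800, so the cap limits the patient to $5800 − $5788.25 = $11.75. Insurer: $2813 − $11.75 = $2801.25.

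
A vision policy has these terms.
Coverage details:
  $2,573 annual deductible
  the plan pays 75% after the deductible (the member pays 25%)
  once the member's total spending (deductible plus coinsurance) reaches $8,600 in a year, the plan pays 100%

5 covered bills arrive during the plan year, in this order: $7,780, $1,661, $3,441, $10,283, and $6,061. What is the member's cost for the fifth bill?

Claim 1 — $7,780: deductible takes $2,573, $5,207 remains; coinsurance $5,207 × 25% = $1,301.75. Member pays $3,874.75; OOP now $3,874.75.
Claim 2 — $1,661: deductible already satisfied, so member's share is 25% × $1,661 = $415.25. Member pays $415.25; OOP now $4,290.
Claim 3 — $3,441: deductible already satisfied, so member's share is 25% × $3,441 = $860.25. Cost to member: $860.25. OOP to date $5,150.25.
Claim 4 — $10,283: deductible already satisfied, so member's share is 25% × $10,283 = $2,570.75. Member pays $2,570.75; OOP now $7,721.
Claim 5 — $6,061: deductible already satisfied, so member's share is 25% × $6,061 = $1,515.25. Adding that to $7,721 gives $9,236.25, past the $8,600 cap; member pays only $8,600 − $7,721 = $879.

$879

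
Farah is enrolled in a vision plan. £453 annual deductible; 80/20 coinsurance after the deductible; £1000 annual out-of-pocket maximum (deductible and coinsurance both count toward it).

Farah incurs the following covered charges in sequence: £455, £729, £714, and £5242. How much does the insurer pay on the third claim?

£571.20

Claim 1 (£455): deductible takes £453, £2 remains; coinsurance £2 × 20% = £0.40. Member owes £453.40 (running OOP £453.40). Insurer: £455 − £453.40 = £1.60.
Claim 2 (£729): deductible met; 20% of £729 = £145.80. Cost to member: £145.80. OOP to date £599.20. Insurer: £729 − £145.80 = £583.20.
Claim 3 (£714): deductible already satisfied, so member's share is 20% × £714 = £142.80. Cost to member: £142.80. OOP to date £742. Plan pays £714 − £142.80 = £571.20.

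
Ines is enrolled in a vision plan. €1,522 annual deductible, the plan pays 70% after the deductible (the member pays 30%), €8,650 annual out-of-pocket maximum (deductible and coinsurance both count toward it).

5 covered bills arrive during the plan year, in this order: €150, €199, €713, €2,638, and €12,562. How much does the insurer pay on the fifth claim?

€8,793.40

#1 (€150): all of it applies to the deductible. Cost to member: €150. OOP to date €150. Plan pays €150 − €150 = €0.
#2 (€199): all of it applies to the deductible. Member pays €199; OOP now €349. Insurer: €199 − €199 = €0.
#3 (€713): entire amount goes to the deductible. Cost to member: €713. OOP to date €1,062. Insurer: €713 − €713 = €0.
#4 (€2,638): €460 finishes the deductible; €2,178 goes to coinsurance; member's 30% is €653.40. Member pays €1,113.40; OOP now €2,175.40. Insurer: €2,638 − €1,113.40 = €1,524.60.
#5 (€12,562): deductible met; 30% of €12,562 = €3,768.60. Member owes €3,768.60 (running OOP €5,944). Insurer: €12,562 − €3,768.60 = €8,793.40.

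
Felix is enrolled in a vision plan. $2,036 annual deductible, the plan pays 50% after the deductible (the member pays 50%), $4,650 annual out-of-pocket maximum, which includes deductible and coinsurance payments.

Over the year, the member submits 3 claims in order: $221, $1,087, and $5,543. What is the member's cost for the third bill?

Claim 1 — $221: entire amount goes to the deductible. Member owes $221 (running OOP $221).
Claim 2 — $1,087: fully absorbed by the deductible. Member pays $1,087; OOP now $1,308.
Claim 3 — $5,543: $728 finishes the deductible; $4,815 goes to coinsurance; member's 50% is $2,407.50. Member pays $3,135.50; OOP now $4,443.50.

$3,135.50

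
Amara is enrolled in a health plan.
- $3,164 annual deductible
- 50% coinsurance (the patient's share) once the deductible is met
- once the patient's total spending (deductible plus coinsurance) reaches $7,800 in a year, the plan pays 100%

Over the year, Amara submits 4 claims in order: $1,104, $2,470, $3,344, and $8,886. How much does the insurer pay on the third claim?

Claim 1 — $1,104: all of it applies to the deductible. Patient owes $1,104 (running OOP $1,104). Insurer: $1,104 − $1,104 = $0.
Claim 2 — $2,470: $2,060 to deductible, leaving $410; coinsurance $410 × 50% = $205. Cost to patient: $2,265. OOP to date $3,369. Insurer: $2,470 − $2,265 = $205.
Claim 3 — $3,344: deductible met; 50% of $3,344 = $1,672. Cost to patient: $1,672. OOP to date $5,041. Plan pays $3,344 − $1,672 = $1,672.

$1,672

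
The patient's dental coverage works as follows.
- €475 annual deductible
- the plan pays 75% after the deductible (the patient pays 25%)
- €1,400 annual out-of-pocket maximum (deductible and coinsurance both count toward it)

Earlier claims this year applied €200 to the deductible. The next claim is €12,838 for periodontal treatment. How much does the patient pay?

Remaining deductible: €475 − €200 = €275.
The remaining €12,563 (= €12,838 − €275) moves to coinsurance.
Coinsurance: €12,563 × 25% = €3,140.75.
So the patient owes €275 + €3,140.75 = €3,415.75 before any cap.
Year-to-date out-of-pocket would reach €200 + €3,415.75 = €3,615.75, above the €1,400 maximum, so the patient pays only €1,400 − €200 = €1,200.

€1,200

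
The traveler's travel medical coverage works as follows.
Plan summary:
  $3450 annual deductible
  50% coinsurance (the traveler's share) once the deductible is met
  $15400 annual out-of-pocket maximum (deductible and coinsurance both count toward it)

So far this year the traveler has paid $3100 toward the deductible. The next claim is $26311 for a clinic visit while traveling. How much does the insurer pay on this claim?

$3100 of the $3450 deductible is already met, leaving $350.
After the $350 deductible portion, $26311 − $350 = $25961 is subject to coinsurance.
Traveler's 50% share of $25961 is $12980.50.
That puts the traveler's cost at $350 + $12980.50 = $13330.50 before any cap.
Year-to-date out-of-pocket would reach $3100 + $13330.50 = $16430.50, above the $15400 maximum, so the traveler pays only $15400 − $3100 = $12300.
Insurer pays the balance: $26311 − $12300 = $14011.

$14011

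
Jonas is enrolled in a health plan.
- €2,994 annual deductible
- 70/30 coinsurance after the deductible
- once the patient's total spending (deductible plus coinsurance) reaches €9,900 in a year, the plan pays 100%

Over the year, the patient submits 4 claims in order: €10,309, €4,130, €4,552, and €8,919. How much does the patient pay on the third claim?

€1,365.60

Bill 1, €10,309: €2,994 to deductible, leaving €7,315; 30% of €7,315 = €2,194.50. Patient pays €5,188.50; OOP now €5,188.50.
Bill 2, €4,130: deductible already satisfied, so patient's share is 30% × €4,130 = €1,239. Cost to patient: €1,239. OOP to date €6,427.50.
Bill 3, €4,552: 30% coinsurance on €4,552 = €1,365.60. Cost to patient: €1,365.60. OOP to date €7,793.10.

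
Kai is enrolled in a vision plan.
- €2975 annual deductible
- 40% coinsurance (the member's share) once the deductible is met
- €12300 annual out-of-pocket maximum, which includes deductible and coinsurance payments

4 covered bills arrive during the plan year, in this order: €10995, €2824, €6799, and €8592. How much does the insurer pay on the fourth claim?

€6324.20

Bill 1, €10995: €2975 to deductible, leaving €8020; 40% of €8020 = €3208. Member pays €6183; OOP now €6183. Insurer: €10995 − €6183 = €4812.
Bill 2, €2824: deductible already satisfied, so member's share is 40% × €2824 = €1129.60. Cost to member: €1129.60. OOP to date €7312.60. Plan pays €2824 − €1129.60 = €1694.40.
Bill 3, €6799: deductible already satisfied, so member's share is 40% × €6799 = €2719.60. Member owes €2719.60 (running OOP €10032.20). Insurer: €6799 − €2719.60 = €4079.40.
Bill 4, €8592: deductible met; 40% of €8592 = €3436.80. Adding that to €10032.20 gives €13469, past the €12300 cap; member pays only €12300 − €10032.20 = €2267.80. Insurer: €8592 − €2267.80 = €6324.20.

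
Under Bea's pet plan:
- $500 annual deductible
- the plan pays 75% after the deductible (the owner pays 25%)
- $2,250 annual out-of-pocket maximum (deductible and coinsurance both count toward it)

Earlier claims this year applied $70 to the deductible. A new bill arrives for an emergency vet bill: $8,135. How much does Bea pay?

$70 of the $500 deductible is already met, leaving $430.
That leaves $8,135 − $430 = $7,705 for coinsurance.
Owner's 25% share of $7,705 is $1,926.25.
So the owner owes $430 + $1,926.25 = $2,356.25 before any cap.
Year-to-date out-of-pocket would reach $70 + $2,356.25 = $2,426.25, above the $2,250 maximum, so the owner pays only $2,250 − $70 = $2,180.

$2,180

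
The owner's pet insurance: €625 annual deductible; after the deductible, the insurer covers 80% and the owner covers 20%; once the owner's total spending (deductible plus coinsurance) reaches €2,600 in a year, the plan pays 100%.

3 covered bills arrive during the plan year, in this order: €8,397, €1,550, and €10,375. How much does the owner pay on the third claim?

€110.60

#1 (€8,397): €625 finishes the deductible; €7,772 goes to coinsurance; owner's 20% is €1,554.40. Owner owes €2,179.40 (running OOP €2,179.40).
#2 (€1,550): deductible met; 20% of €1,550 = €310. Cost to owner: €310. OOP to date €2,489.40.
#3 (€10,375): 20% coinsurance on €10,375 = €2,075. OOP would hit €4,564.40 > €2,600, so the cap limits the owner to €2,600 − €2,489.40 = €110.60.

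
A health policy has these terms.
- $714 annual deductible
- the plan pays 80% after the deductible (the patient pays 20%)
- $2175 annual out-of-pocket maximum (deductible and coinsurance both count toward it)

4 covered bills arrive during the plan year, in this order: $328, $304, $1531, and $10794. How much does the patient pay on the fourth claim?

$1171.20

Bill 1, $328: all of it applies to the deductible. Patient owes $328 (running OOP $328).
Bill 2, $304: fully absorbed by the deductible. Patient owes $304 (running OOP $632).
Bill 3, $1531: $82 finishes the deductible; $1449 goes to coinsurance; coinsurance $1449 × 20% = $289.80. Patient owes $371.80 (running OOP $1003.80).
Bill 4, $10794: 20% coinsurance on $10794 = $2158.80. That would push OOP to $3162.60, over the $2175 cap, so patient pays $2175 − $1003.80 = $1171.20.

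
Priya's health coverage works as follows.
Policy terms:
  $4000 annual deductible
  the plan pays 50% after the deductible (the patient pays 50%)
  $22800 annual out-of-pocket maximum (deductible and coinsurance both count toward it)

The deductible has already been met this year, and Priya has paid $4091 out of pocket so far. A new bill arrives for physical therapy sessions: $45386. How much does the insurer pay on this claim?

$26677

With the deductible met, the entire $45386 is subject to coinsurance.
Coinsurance: $45386 × 50% = $22693.
That would bring total out-of-pocket to $26784, past the $22800 cap. The patient is capped at $22800 − $4091 = $18709 on this claim.
The insurer covers the remainder: $45386 − $18709 = $26677.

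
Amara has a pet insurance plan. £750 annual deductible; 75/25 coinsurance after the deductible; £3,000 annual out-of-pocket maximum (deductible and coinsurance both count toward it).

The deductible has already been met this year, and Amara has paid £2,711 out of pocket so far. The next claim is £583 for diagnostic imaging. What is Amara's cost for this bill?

£145.75

With the deductible met, the entire £583 is subject to coinsurance.
25% of £583 = £145.75 falls to the owner.
Cumulative spending £2,711 + £145.75 = £2,856.75 stays under the £3,000 maximum.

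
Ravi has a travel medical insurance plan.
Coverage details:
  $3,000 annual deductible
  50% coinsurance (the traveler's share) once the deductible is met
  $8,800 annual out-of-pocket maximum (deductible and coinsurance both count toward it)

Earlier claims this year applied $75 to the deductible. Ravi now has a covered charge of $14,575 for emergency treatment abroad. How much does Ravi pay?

Remaining deductible: $3,000 − $75 = $2,925.
The remaining $11,650 (= $14,575 − $2,925) moves to coinsurance.
Traveler's 50% share of $11,650 is $5,825.
Traveler responsibility before any cap: $2,925 + $5,825 = $8,750.
That would bring total out-of-pocket to $8,825, past the $8,800 cap. The traveler is capped at $8,800 − $75 = $8,725 on this claim.

$8,725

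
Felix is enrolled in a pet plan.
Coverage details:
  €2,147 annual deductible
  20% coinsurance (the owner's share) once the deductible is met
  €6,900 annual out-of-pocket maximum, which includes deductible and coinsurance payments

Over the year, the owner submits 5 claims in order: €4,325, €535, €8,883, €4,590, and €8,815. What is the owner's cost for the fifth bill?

€1,515.80

Claim 1 (€4,325): deductible takes €2,147, €2,178 remains; owner's 20% is €435.60. Owner owes €2,582.60 (running OOP €2,582.60).
Claim 2 (€535): 20% coinsurance on €535 = €107. Owner pays €107; OOP now €2,689.60.
Claim 3 (€8,883): deductible already satisfied, so owner's share is 20% × €8,883 = €1,776.60. Owner pays €1,776.60; OOP now €4,466.20.
Claim 4 (€4,590): deductible met; 20% of €4,590 = €918. Cost to owner: €918. OOP to date €5,384.20.
Claim 5 (€8,815): deductible already satisfied, so owner's share is 20% × €8,815 = €1,763. Adding that to €5,384.20 gives €7,147.20, past the €6,900 cap; owner pays only €6,900 − €5,384.20 = €1,515.80.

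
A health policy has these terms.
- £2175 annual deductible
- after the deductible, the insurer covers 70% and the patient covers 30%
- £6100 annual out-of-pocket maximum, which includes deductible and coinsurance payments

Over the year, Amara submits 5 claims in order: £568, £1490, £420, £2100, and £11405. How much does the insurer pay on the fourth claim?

£1470

Claim 1 (£568): all of it applies to the deductible. Patient owes £568 (running OOP £568). Plan pays £568 − £568 = £0.
Claim 2 (£1490): fully absorbed by the deductible. Cost to patient: £1490. OOP to date £2058. Insurer: £1490 − £1490 = £0.
Claim 3 (£420): £117 finishes the deductible; £303 goes to coinsurance; coinsurance £303 × 30% = £90.90. Patient owes £207.90 (running OOP £2265.90). Plan pays £420 − £207.90 = £212.10.
Claim 4 (£2100): 30% coinsurance on £2100 = £630. Patient pays £630; OOP now £2895.90. Insurer: £2100 − £630 = £1470.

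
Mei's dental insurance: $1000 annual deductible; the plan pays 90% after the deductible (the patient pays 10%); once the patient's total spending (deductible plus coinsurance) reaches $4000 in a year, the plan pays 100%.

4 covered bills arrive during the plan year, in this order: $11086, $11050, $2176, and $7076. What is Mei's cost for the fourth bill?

#1 ($11086): deductible takes $1000, $10086 remains; 10% of $10086 = $1008.60. Cost to patient: $2008.60. OOP to date $2008.60.
#2 ($11050): deductible already satisfied, so patient's share is 10% × $11050 = $1105. Patient owes $1105 (running OOP $3113.60).
#3 ($2176): deductible met; 10% of $2176 = $217.60. Cost to patient: $217.60. OOP to date $3331.20.
#4 ($7076): deductible met; 10% of $7076 = $707.60. Adding that to $3331.20 gives $4038.80, past the $4000 cap; patient pays only $4000 − $3331.20 = $668.80.

$668.80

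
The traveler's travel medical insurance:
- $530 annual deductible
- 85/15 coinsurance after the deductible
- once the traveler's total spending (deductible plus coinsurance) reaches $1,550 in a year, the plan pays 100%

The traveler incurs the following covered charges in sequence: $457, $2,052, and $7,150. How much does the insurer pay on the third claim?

Claim 1 — $457: all of it applies to the deductible. Traveler owes $457 (running OOP $457). Plan pays $457 − $457 = $0.
Claim 2 — $2,052: $73 finishes the deductible; $1,979 goes to coinsurance; coinsurance $1,979 × 15% = $296.85. Cost to traveler: $369.85. OOP to date $826.85. Plan pays $2,052 − $369.85 = $1,682.15.
Claim 3 — $7,150: deductible already satisfied, so traveler's share is 15% × $7,150 = $1,072.50. OOP would hit $1,899.35 > $1,550, so the cap limits the traveler to $1,550 − $826.85 = $723.15. Insurer: $7,150 − $723.15 = $6,426.85.

$6,426.85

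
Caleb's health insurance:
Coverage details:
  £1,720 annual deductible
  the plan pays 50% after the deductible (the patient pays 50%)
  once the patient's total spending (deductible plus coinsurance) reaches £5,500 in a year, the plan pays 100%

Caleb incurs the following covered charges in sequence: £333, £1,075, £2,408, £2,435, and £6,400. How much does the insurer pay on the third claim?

£1,048

Claim 1 — £333: fully absorbed by the deductible. Patient owes £333 (running OOP £333). Insurer: £333 − £333 = £0.
Claim 2 — £1,075: entire amount goes to the deductible. Patient pays £1,075; OOP now £1,408. Insurer: £1,075 − £1,075 = £0.
Claim 3 — £2,408: deductible takes £312, £2,096 remains; 50% of £2,096 = £1,048. Patient owes £1,360 (running OOP £2,768). Insurer: £2,408 − £1,360 = £1,048.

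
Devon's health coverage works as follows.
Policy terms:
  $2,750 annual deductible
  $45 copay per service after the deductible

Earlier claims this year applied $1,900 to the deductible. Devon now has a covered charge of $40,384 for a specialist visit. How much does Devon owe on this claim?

Remaining deductible: $2,750 − $1,900 = $850.
The remaining $39,534 (= $40,384 − $850) moves to the copay.
Copay on this service: $45.
So the patient owes $850 + $45 = $895.

$895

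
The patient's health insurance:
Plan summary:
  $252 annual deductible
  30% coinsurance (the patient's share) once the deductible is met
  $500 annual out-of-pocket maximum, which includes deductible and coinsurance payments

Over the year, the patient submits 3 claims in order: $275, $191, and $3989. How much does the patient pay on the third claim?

Claim 1 — $275: $252 finishes the deductible; $23 goes to coinsurance; 30% of $23 = $6.90. Cost to patient: $258.90. OOP to date $258.90.
Claim 2 — $191: deductible met; 30% of $191 = $57.30. Patient owes $57.30 (running OOP $316.20).
Claim 3 — $3989: 30% coinsurance on $3989 = $1196.70. Adding that to $316.20 gives $1512.90, past the $500 cap; patient pays only $500 − $316.20 = $183.80.

$183.80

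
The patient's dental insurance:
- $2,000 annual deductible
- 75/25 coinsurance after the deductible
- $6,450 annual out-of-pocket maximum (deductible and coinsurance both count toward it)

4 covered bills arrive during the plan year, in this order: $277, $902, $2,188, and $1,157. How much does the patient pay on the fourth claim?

$289.25

Bill 1, $277: fully absorbed by the deductible. Patient owes $277 (running OOP $277).
Bill 2, $902: all of it applies to the deductible. Patient pays $902; OOP now $1,179.
Bill 3, $2,188: deductible takes $821, $1,367 remains; coinsurance $1,367 × 25% = $341.75. Cost to patient: $1,162.75. OOP to date $2,341.75.
Bill 4, $1,157: deductible already satisfied, so patient's share is 25% × $1,157 = $289.25. Patient owes $289.25 (running OOP $2,631).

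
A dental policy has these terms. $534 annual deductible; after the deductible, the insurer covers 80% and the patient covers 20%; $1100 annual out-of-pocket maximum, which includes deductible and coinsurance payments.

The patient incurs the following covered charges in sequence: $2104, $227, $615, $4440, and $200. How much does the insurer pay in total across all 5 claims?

Claim 1 — $2104: $534 to deductible, leaving $1570; patient's 20% is $314. Cost to patient: $848. OOP to date $848. Insurer: $2104 − $848 = $1256.
Claim 2 — $227: deductible met; 20% of $227 = $45.40. Patient owes $45.40 (running OOP $893.40). Plan pays $227 − $45.40 = $181.60.
Claim 3 — $615: deductible met; 20% of $615 = $123. Patient owes $123 (running OOP $1016.40). Insurer: $615 − $123 = $492.
Claim 4 — $4440: 20% coinsurance on $4440 = $888. OOP would hit $1904.40 > $1100, so the cap limits the patient to $1100 − $1016.40 = $83.60. Insurer: $4440 − $83.60 = $4356.40.
Claim 5 — $200: 20% coinsurance on $200 = $40. Adding that to $1100 gives $1140, past the $1100 cap; patient pays only $1100 − $1100 = $0. Plan pays $200 − $0 = $200.
Insurer total: $1256 + $181.60 + $492 + $4356.40 + $200 = $6486.

$6486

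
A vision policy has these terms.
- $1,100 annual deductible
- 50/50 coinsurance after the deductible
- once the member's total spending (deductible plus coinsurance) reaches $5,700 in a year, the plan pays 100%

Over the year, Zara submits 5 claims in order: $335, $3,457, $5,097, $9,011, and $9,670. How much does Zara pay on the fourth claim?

$705.50

Claim 1 ($335): all of it applies to the deductible. Member owes $335 (running OOP $335).
Claim 2 ($3,457): $765 to deductible, leaving $2,692; coinsurance $2,692 × 50% = $1,346. Cost to member: $2,111. OOP to date $2,446.
Claim 3 ($5,097): 50% coinsurance on $5,097 = $2,548.50. Member pays $2,548.50; OOP now $4,994.50.
Claim 4 ($9,011): deductible met; 50% of $9,011 = $4,505.50. That would push OOP to $9,500, over the $5,700 cap, so member pays $5,700 − $4,994.50 = $705.50.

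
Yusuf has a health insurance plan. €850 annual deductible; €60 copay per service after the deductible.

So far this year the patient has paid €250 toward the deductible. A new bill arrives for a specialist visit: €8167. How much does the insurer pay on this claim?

€7507

Remaining deductible: €850 − €250 = €600.
That leaves €8167 − €600 = €7567 for the copay.
Copay on this service: €60.
That puts the patient's cost at €600 + €60 = €660.
The insurer covers the remainder: €8167 − €660 = €7507.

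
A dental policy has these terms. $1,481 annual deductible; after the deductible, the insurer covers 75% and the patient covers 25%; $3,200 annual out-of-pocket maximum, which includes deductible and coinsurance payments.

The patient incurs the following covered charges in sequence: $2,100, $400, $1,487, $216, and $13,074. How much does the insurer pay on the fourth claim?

Claim 1 — $2,100: $1,481 to deductible, leaving $619; coinsurance $619 × 25% = $154.75. Patient pays $1,635.75; OOP now $1,635.75. Plan pays $2,100 − $1,635.75 = $464.25.
Claim 2 — $400: deductible met; 25% of $400 = $100. Cost to patient: $100. OOP to date $1,735.75. Plan pays $400 − $100 = $300.
Claim 3 — $1,487: 25% coinsurance on $1,487 = $371.75. Patient pays $371.75; OOP now $2,107.50. Insurer: $1,487 − $371.75 = $1,115.25.
Claim 4 — $216: 25% coinsurance on $216 = $54. Patient owes $54 (running OOP $2,161.50). Insurer: $216 − $54 = $162.

$162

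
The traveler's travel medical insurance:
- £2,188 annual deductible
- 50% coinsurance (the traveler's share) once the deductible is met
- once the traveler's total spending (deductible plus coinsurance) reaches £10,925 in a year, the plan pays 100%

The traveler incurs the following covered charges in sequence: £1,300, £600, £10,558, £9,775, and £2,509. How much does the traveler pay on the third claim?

£5,423

Claim 1 (£1,300): fully absorbed by the deductible. Traveler pays £1,300; OOP now £1,300.
Claim 2 (£600): all of it applies to the deductible. Traveler pays £600; OOP now £1,900.
Claim 3 (£10,558): £288 to deductible, leaving £10,270; coinsurance £10,270 × 50% = £5,135. Traveler pays £5,423; OOP now £7,323.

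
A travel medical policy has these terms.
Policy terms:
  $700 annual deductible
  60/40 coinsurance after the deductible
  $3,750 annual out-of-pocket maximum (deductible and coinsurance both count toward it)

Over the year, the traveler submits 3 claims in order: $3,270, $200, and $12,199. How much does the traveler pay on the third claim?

Claim 1 — $3,270: $700 to deductible, leaving $2,570; coinsurance $2,570 × 40% = $1,028. Traveler pays $1,728; OOP now $1,728.
Claim 2 — $200: 40% coinsurance on $200 = $80. Cost to traveler: $80. OOP to date $1,808.
Claim 3 — $12,199: 40% coinsurance on $12,199 = $4,879.60. Adding that to $1,808 gives $6,687.60, past the $3,750 cap; traveler pays only $3,750 − $1,808 = $1,942.

$1,942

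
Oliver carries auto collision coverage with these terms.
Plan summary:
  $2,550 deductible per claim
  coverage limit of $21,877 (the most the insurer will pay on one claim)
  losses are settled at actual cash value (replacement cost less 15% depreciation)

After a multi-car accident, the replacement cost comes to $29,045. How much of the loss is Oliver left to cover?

$7,168

At 15% depreciation, ACV = $29,045 − $4,356.75 = $24,688.25.
Subtract the deductible: $24,688.25 − $2,550 = $22,138.25.
The $21,877 per-incident cap binds; insurer pays $21,877.
Driver's share is the uncovered remainder: $29,045 − $21,877 = $7,168.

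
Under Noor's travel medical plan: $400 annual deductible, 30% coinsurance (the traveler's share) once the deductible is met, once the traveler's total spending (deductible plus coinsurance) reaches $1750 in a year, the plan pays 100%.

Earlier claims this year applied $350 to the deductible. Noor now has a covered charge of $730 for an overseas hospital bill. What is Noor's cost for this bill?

Remaining deductible: $400 − $350 = $50.
That leaves $730 − $50 = $680 for coinsurance.
30% of $680 = $204 falls to the traveler.
Traveler responsibility before any cap: $50 + $204 = $254.
Total out-of-pocket so far would be $350 + $254 = $604, below the $1750 cap — no reduction.

$254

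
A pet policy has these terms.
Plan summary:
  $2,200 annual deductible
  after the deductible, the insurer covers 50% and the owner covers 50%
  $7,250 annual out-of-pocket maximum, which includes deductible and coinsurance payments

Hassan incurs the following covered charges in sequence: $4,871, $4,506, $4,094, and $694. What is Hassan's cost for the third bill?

$1,461.50

#1 ($4,871): $2,200 to deductible, leaving $2,671; 50% of $2,671 = $1,335.50. Cost to owner: $3,535.50. OOP to date $3,535.50.
#2 ($4,506): deductible met; 50% of $4,506 = $2,253. Cost to owner: $2,253. OOP to date $5,788.50.
#3 ($4,094): 50% coinsurance on $4,094 = $2,047. That would push OOP to $7,835.50, over the $7,250 cap, so owner pays $7,250 − $5,788.50 = $1,461.50.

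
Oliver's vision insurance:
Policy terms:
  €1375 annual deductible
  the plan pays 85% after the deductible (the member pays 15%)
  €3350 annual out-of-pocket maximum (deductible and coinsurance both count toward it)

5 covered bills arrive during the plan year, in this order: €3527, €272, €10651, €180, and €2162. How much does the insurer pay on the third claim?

Claim 1 (€3527): deductible takes €1375, €2152 remains; coinsurance €2152 × 15% = €322.80. Member owes €1697.80 (running OOP €1697.80). Insurer: €3527 − €1697.80 = €1829.20.
Claim 2 (€272): deductible already satisfied, so member's share is 15% × €272 = €40.80. Member owes €40.80 (running OOP €1738.60). Insurer: €272 − €40.80 = €231.20.
Claim 3 (€10651): deductible already satisfied, so member's share is 15% × €10651 = €1597.65. Member pays €1597.65; OOP now €3336.25. Plan pays €10651 − €1597.65 = €9053.35.

€9053.35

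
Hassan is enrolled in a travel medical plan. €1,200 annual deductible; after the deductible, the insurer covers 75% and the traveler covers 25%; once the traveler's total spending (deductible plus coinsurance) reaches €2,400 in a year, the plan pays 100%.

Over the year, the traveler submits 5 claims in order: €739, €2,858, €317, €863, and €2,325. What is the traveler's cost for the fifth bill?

Claim 1 — €739: all of it applies to the deductible. Traveler owes €739 (running OOP €739).
Claim 2 — €2,858: €461 to deductible, leaving €2,397; coinsurance €2,397 × 25% = €599.25. Traveler pays €1,060.25; OOP now €1,799.25.
Claim 3 — €317: deductible already satisfied, so traveler's share is 25% × €317 = €79.25. Traveler pays €79.25; OOP now €1,878.50.
Claim 4 — €863: 25% coinsurance on €863 = €215.75. Traveler pays €215.75; OOP now €2,094.25.
Claim 5 — €2,325: deductible met; 25% of €2,325 = €581.25. That would push OOP to €2,675.50, over the €2,400 cap, so traveler pays €2,400 − €2,094.25 = €305.75.

€305.75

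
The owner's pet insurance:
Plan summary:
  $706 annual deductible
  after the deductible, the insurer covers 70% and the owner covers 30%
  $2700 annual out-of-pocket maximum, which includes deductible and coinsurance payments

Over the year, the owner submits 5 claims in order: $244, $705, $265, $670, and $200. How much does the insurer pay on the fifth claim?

Bill 1, $244: all of it applies to the deductible. Owner pays $244; OOP now $244. Insurer: $244 − $244 = $0.
Bill 2, $705: $462 finishes the deductible; $243 goes to coinsurance; owner's 30% is $72.90. Cost to owner: $534.90. OOP to date $778.90. Plan pays $705 − $534.90 = $170.10.
Bill 3, $265: 30% coinsurance on $265 = $79.50. Cost to owner: $79.50. OOP to date $858.40. Plan pays $265 − $79.50 = $185.50.
Bill 4, $670: deductible met; 30% of $670 = $201. Cost to owner: $201. OOP to date $1059.40. Insurer: $670 − $201 = $469.
Bill 5, $200: deductible already satisfied, so owner's share is 30% × $200 = $60. Owner owes $60 (running OOP $1119.40). Insurer: $200 − $60 = $140.

$140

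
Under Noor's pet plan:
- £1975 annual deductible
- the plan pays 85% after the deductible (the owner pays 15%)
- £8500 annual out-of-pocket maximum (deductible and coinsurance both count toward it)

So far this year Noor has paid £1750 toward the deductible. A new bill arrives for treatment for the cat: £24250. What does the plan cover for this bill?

£1750 of the £1975 deductible is already met, leaving £225.
After the £225 deductible portion, £24250 − £225 = £24025 is subject to coinsurance.
Owner's 15% share of £24025 is £3603.75.
So the owner owes £225 + £3603.75 = £3828.75 before any cap.
Cumulative spending £1750 + £3828.75 = £5578.75 stays under the £8500 maximum.
Insurer pays the balance: £24250 − £3828.75 = £20421.25.

£20421.25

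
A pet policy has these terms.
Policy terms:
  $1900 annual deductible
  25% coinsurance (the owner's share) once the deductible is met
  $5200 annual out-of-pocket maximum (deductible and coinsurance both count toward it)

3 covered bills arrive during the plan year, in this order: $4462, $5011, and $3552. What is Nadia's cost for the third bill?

Claim 1 — $4462: $1900 finishes the deductible; $2562 goes to coinsurance; 25% of $2562 = $640.50. Owner pays $2540.50; OOP now $2540.50.
Claim 2 — $5011: deductible met; 25% of $5011 = $1252.75. Owner owes $1252.75 (running OOP $3793.25).
Claim 3 — $3552: deductible met; 25% of $3552 = $888. Owner pays $888; OOP now $4681.25.

$888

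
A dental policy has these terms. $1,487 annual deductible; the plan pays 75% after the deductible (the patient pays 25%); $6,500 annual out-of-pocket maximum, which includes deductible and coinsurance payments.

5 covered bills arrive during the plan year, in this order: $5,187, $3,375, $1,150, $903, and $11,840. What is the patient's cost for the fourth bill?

Claim 1 — $5,187: $1,487 to deductible, leaving $3,700; coinsurance $3,700 × 25% = $925. Patient pays $2,412; OOP now $2,412.
Claim 2 — $3,375: deductible already satisfied, so patient's share is 25% × $3,375 = $843.75. Patient owes $843.75 (running OOP $3,255.75).
Claim 3 — $1,150: deductible already satisfied, so patient's share is 25% × $1,150 = $287.50. Patient owes $287.50 (running OOP $3,543.25).
Claim 4 — $903: 25% coinsurance on $903 = $225.75. Patient pays $225.75; OOP now $3,769.

$225.75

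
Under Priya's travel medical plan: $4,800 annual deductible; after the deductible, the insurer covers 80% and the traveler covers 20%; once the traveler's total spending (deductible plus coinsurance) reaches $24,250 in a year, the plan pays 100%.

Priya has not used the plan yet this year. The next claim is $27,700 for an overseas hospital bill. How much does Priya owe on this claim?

$9,380

Deductible not yet touched, so the first $4,800 of the bill goes to the deductible.
The remaining $22,900 (= $27,700 − $4,800) moves to coinsurance.
Traveler's 20% share of $22,900 is $4,580.
That puts the traveler's cost at $4,800 + $4,580 = $9,380 before any cap.
Cumulative spending $0 + $9,380 = $9,380 stays under the $24,250 maximum.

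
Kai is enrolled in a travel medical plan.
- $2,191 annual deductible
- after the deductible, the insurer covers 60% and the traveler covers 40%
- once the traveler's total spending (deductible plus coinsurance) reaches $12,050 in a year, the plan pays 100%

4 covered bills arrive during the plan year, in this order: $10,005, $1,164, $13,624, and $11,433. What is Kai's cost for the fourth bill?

$818.20

#1 ($10,005): $2,191 finishes the deductible; $7,814 goes to coinsurance; coinsurance $7,814 × 40% = $3,125.60. Traveler owes $5,316.60 (running OOP $5,316.60).
#2 ($1,164): deductible met; 40% of $1,164 = $465.60. Traveler owes $465.60 (running OOP $5,782.20).
#3 ($13,624): 40% coinsurance on $13,624 = $5,449.60. Traveler owes $5,449.60 (running OOP $11,231.80).
#4 ($11,433): deductible already satisfied, so traveler's share is 40% × $11,433 = $4,573.20. OOP would hit $15,805 > $12,050, so the cap limits the traveler to $12,050 − $11,231.80 = $818.20.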